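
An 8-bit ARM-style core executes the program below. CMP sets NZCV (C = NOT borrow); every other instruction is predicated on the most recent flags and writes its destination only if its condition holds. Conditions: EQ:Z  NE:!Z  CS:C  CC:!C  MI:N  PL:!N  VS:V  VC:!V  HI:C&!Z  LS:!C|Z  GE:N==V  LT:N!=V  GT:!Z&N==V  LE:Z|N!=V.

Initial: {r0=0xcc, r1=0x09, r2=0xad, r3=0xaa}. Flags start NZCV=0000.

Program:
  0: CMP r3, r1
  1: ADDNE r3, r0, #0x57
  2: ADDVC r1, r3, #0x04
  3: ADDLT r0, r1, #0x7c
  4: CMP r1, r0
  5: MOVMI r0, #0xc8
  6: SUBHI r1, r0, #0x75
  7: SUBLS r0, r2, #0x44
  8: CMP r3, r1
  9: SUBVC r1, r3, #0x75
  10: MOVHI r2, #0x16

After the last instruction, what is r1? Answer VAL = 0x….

0: ✓ CMP  NZCV=1010
1: ✓ ADDNE  r3←0x23
2: ✓ ADDVC  r1←0x27
3: ✓ ADDLT  r0←0xa3
4: ✓ CMP  NZCV=1001
5: ✓ MOVMI  r0←0xc8
6: · SUBHI
7: ✓ SUBLS  r0←0x69
8: ✓ CMP  NZCV=1000
9: ✓ SUBVC  r1←0xae
10: · MOVHI

VAL = 0xae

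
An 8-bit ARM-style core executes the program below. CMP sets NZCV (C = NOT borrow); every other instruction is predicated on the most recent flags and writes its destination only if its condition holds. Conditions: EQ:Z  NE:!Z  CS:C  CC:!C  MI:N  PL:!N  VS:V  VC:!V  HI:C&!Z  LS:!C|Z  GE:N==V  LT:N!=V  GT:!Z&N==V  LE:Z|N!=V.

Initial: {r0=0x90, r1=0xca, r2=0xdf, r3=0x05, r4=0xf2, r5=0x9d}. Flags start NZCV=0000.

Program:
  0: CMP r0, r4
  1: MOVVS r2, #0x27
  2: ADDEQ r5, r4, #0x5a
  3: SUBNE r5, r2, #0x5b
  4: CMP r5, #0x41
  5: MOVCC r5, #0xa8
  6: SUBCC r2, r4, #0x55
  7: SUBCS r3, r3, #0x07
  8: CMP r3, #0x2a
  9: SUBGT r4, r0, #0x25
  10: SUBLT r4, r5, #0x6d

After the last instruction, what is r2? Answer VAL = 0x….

[0] flags=1000 → (cmp)
[1] flags=1000 VS?F → skip
[2] flags=1000 EQ?F → skip
[3] flags=1000 NE?T → r5=0x84
[4] flags=0011 → (cmp)
[5] flags=0011 CC?F → skip
[6] flags=0011 CC?F → skip
[7] flags=0011 CS?T → r3=0xfe
[8] flags=1010 → (cmp)
[9] flags=1010 GT?F → skip
[10] flags=1010 LT?T → r4=0x17

VAL = 0xdf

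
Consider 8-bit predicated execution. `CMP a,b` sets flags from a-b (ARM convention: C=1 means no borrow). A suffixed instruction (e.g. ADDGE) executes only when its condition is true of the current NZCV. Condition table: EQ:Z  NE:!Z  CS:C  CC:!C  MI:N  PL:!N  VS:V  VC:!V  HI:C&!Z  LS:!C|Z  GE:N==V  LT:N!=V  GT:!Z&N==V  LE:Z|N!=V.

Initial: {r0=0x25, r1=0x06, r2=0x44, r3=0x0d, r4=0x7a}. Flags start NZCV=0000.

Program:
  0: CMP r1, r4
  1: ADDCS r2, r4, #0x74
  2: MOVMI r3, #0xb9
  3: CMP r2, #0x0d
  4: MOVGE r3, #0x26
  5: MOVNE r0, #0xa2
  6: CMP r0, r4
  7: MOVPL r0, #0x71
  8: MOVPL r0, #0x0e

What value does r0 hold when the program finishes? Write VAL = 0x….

VAL = 0x0e

[0] flags=1000 → (cmp)
[1] flags=1000 CS?F → skip
[2] flags=1000 MI?T → r3=0xb9
[3] flags=0010 → (cmp)
[4] flags=0010 GE?T → r3=0x26
[5] flags=0010 NE?T → r0=0xa2
[6] flags=0011 → (cmp)
[7] flags=0011 PL?T → r0=0x71
[8] flags=0011 PL?T → r0=0x0e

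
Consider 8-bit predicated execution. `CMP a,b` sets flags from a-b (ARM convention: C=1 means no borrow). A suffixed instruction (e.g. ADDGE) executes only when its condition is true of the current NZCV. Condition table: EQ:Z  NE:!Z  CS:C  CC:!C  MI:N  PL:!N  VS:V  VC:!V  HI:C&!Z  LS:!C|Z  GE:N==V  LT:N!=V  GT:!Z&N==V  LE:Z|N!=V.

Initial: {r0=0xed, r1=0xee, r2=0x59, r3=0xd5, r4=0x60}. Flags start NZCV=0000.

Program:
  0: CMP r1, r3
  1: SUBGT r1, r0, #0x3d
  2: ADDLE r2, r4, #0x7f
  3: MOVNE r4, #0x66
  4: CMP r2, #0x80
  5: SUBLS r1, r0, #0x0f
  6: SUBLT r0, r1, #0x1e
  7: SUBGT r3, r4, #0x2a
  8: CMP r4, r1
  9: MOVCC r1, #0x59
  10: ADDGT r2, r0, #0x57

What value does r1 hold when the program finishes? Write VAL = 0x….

[0] flags=0010 → (cmp)
[1] flags=0010 GT?T → r1=0xb0
[2] flags=0010 LE?F → skip
[3] flags=0010 NE?T → r4=0x66
[4] flags=1001 → (cmp)
[5] flags=1001 LS?T → r1=0xde
[6] flags=1001 LT?F → skip
[7] flags=1001 GT?T → r3=0x3c
[8] flags=1001 → (cmp)
[9] flags=1001 CC?T → r1=0x59
[10] flags=1001 GT?T → r2=0x44

VAL = 0x59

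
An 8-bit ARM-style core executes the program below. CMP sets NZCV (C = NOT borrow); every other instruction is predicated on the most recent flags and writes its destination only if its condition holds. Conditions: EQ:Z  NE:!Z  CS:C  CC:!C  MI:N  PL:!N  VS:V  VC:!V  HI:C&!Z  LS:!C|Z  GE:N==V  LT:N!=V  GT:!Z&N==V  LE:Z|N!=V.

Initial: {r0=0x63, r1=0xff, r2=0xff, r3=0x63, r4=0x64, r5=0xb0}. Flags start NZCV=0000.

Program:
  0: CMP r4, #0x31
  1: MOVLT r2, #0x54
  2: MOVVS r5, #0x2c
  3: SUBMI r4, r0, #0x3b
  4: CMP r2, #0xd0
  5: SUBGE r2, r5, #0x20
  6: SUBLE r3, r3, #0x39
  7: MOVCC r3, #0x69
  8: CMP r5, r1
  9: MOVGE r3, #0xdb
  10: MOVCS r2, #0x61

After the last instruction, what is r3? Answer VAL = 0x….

VAL = 0x63

[0] flags=0010 → (cmp)
[1] flags=0010 LT?F → skip
[2] flags=0010 VS?F → skip
[3] flags=0010 MI?F → skip
[4] flags=0010 → (cmp)
[5] flags=0010 GE?T → r2=0x90
[6] flags=0010 LE?F → skip
[7] flags=0010 CC?F → skip
[8] flags=1000 → (cmp)
[9] flags=1000 GE?F → skip
[10] flags=1000 CS?F → skip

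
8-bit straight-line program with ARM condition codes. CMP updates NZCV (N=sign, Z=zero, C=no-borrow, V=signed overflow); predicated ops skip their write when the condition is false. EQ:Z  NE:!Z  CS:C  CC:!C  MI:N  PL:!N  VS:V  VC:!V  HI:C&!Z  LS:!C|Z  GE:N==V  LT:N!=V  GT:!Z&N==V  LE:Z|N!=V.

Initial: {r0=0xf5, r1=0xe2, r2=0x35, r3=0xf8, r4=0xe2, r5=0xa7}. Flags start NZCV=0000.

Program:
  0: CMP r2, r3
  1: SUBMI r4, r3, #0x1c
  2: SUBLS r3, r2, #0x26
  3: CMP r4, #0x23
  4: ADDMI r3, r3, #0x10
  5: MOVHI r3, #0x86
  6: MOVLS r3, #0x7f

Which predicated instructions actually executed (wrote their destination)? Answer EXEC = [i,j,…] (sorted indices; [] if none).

[0] flags=0000 → (cmp)
[1] flags=0000 MI?F → skip
[2] flags=0000 LS?T → r3=0x0f
[3] flags=1010 → (cmp)
[4] flags=1010 MI?T → r3=0x1f
[5] flags=1010 HI?T → r3=0x86
[6] flags=1010 LS?F → skip

EXEC = [2,4,5]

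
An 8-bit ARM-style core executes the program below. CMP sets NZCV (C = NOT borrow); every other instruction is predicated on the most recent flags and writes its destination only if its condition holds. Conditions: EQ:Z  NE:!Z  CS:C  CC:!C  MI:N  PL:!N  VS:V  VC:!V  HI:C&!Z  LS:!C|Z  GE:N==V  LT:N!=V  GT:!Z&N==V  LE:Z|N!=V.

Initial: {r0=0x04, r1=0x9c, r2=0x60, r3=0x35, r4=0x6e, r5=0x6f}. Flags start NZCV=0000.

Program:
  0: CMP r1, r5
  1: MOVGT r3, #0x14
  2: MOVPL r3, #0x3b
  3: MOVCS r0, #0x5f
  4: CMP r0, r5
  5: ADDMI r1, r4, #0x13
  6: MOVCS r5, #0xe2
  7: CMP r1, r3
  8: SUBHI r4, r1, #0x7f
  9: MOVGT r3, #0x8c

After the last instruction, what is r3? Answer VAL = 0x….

VAL = 0x3b

0: ✓ CMP  NZCV=0011
1: · MOVGT
2: ✓ MOVPL  r3←0x3b
3: ✓ MOVCS  r0←0x5f
4: ✓ CMP  NZCV=1000
5: ✓ ADDMI  r1←0x81
6: · MOVCS
7: ✓ CMP  NZCV=0011
8: ✓ SUBHI  r4←0x02
9: · MOVGT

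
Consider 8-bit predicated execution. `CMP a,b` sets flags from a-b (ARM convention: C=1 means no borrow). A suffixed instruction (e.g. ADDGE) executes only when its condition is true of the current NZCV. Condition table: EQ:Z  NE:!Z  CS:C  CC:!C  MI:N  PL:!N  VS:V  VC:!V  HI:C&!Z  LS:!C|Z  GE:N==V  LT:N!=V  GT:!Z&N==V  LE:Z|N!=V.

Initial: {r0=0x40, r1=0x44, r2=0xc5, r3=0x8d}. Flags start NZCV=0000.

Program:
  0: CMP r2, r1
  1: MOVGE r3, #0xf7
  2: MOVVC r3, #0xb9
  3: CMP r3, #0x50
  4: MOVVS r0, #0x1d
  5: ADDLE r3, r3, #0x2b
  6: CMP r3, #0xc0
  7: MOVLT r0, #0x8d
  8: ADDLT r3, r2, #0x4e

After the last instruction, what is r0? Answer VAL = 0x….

[0] flags=1010 → (cmp)
[1] flags=1010 GE?F → skip
[2] flags=1010 VC?T → r3=0xb9
[3] flags=0011 → (cmp)
[4] flags=0011 VS?T → r0=0x1d
[5] flags=0011 LE?T → r3=0xe4
[6] flags=0010 → (cmp)
[7] flags=0010 LT?F → skip
[8] flags=0010 LT?F → skip

VAL = 0x1d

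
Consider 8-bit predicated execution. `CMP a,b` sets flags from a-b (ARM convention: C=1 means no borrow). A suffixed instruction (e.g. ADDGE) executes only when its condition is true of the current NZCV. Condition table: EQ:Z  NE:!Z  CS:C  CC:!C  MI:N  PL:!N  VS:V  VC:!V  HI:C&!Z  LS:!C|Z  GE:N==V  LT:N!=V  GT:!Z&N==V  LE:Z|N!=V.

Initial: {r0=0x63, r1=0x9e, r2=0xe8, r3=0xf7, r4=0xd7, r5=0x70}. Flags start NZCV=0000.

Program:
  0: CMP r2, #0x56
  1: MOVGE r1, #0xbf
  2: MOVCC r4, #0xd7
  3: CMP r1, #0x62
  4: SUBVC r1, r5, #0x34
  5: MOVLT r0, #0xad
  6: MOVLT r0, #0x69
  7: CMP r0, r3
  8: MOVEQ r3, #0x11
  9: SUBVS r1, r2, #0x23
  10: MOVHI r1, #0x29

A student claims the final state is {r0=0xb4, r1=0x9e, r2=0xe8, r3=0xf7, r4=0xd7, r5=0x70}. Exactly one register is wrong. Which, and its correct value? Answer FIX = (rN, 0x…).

0: ✓ CMP  NZCV=1010
1: · MOVGE
2: · MOVCC
3: ✓ CMP  NZCV=0011
4: · SUBVC
5: ✓ MOVLT  r0←0xad
6: ✓ MOVLT  r0←0x69
7: ✓ CMP  NZCV=0000
8: · MOVEQ
9: · SUBVS
10: · MOVHI

FIX = (r0, 0x69)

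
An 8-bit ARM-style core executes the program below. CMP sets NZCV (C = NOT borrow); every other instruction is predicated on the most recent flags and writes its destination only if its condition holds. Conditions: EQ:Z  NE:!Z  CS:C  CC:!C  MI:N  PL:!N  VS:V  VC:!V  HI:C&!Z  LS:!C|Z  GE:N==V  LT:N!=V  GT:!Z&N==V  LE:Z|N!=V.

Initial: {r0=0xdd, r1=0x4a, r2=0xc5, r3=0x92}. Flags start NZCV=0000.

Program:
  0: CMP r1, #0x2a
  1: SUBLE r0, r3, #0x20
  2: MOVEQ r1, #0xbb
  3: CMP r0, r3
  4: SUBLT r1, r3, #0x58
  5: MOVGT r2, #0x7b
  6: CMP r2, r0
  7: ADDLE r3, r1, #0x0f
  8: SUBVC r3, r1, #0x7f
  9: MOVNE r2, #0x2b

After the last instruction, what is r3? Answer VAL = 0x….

VAL = 0x92

0: ✓ CMP  NZCV=0010
1: · SUBLE
2: · MOVEQ
3: ✓ CMP  NZCV=0010
4: · SUBLT
5: ✓ MOVGT  r2←0x7b
6: ✓ CMP  NZCV=1001
7: · ADDLE
8: · SUBVC
9: ✓ MOVNE  r2←0x2b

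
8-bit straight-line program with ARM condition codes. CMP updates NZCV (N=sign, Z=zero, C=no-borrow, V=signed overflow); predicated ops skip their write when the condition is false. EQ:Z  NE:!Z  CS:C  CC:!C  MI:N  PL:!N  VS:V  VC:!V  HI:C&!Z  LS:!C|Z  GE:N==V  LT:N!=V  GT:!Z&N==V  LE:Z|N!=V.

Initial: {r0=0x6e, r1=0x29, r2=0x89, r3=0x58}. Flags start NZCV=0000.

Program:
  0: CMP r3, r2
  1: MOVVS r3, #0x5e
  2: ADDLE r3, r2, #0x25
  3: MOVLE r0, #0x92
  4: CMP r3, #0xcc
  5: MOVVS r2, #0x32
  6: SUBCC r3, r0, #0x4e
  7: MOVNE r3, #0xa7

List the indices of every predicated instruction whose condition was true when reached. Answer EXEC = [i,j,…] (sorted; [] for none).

EXEC = [1,5,6,7]

[0] flags=1001 → (cmp)
[1] flags=1001 VS?T → r3=0x5e
[2] flags=1001 LE?F → skip
[3] flags=1001 LE?F → skip
[4] flags=1001 → (cmp)
[5] flags=1001 VS?T → r2=0x32
[6] flags=1001 CC?T → r3=0x20
[7] flags=1001 NE?T → r3=0xa7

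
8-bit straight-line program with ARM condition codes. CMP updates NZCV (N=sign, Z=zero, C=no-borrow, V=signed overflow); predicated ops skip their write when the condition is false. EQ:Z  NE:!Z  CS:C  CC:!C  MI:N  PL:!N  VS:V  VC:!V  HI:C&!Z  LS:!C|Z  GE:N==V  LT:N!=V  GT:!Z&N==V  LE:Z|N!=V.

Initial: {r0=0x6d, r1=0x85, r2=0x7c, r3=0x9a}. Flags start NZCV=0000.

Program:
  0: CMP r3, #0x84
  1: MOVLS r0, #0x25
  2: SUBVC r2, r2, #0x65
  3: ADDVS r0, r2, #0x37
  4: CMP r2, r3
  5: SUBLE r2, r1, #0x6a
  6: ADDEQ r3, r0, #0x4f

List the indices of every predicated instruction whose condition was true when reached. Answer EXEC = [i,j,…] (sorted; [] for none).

EXEC = [2]

[0] flags=0010 → (cmp)
[1] flags=0010 LS?F → skip
[2] flags=0010 VC?T → r2=0x17
[3] flags=0010 VS?F → skip
[4] flags=0000 → (cmp)
[5] flags=0000 LE?F → skip
[6] flags=0000 EQ?F → skip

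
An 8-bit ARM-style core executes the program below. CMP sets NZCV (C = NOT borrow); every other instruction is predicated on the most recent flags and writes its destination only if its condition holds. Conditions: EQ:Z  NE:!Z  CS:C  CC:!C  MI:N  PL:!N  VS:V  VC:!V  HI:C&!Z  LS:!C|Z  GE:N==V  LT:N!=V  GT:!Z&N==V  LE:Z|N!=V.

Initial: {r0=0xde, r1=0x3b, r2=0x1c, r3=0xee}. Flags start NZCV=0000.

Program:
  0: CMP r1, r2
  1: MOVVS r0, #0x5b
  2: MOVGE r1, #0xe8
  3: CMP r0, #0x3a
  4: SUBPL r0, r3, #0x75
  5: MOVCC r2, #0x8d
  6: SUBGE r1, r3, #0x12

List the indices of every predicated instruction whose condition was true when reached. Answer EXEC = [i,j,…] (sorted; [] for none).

EXEC = [2]

[0] flags=0010 → (cmp)
[1] flags=0010 VS?F → skip
[2] flags=0010 GE?T → r1=0xe8
[3] flags=1010 → (cmp)
[4] flags=1010 PL?F → skip
[5] flags=1010 CC?F → skip
[6] flags=1010 GE?F → skip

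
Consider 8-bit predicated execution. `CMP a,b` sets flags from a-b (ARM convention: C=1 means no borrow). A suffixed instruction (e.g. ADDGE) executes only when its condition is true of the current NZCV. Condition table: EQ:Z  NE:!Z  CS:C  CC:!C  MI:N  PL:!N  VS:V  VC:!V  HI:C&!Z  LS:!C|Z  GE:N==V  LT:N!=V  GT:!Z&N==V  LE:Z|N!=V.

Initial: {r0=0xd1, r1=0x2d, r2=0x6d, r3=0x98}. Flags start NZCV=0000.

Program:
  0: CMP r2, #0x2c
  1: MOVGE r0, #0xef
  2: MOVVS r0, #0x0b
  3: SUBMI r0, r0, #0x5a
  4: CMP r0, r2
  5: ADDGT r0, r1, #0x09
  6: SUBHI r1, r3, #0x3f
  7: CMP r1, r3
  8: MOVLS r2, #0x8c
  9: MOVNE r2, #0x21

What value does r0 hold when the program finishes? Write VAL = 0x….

[0] flags=0010 → (cmp)
[1] flags=0010 GE?T → r0=0xef
[2] flags=0010 VS?F → skip
[3] flags=0010 MI?F → skip
[4] flags=1010 → (cmp)
[5] flags=1010 GT?F → skip
[6] flags=1010 HI?T → r1=0x59
[7] flags=1001 → (cmp)
[8] flags=1001 LS?T → r2=0x8c
[9] flags=1001 NE?T → r2=0x21

VAL = 0xef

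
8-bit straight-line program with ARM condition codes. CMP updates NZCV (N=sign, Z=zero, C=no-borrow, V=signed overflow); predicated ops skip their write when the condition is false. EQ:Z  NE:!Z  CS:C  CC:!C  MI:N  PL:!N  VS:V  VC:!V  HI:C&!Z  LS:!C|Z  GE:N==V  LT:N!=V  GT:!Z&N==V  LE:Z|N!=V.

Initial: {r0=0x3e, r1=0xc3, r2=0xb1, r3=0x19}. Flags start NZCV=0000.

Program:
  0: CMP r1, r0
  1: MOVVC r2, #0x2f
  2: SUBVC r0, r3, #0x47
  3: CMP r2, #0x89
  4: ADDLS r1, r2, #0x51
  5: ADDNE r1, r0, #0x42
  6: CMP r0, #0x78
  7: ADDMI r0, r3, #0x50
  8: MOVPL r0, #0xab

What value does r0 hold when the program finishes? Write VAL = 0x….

VAL = 0xab

0: ✓ CMP  NZCV=1010
1: ✓ MOVVC  r2←0x2f
2: ✓ SUBVC  r0←0xd2
3: ✓ CMP  NZCV=1001
4: ✓ ADDLS  r1←0x80
5: ✓ ADDNE  r1←0x14
6: ✓ CMP  NZCV=0011
7: · ADDMI
8: ✓ MOVPL  r0←0xab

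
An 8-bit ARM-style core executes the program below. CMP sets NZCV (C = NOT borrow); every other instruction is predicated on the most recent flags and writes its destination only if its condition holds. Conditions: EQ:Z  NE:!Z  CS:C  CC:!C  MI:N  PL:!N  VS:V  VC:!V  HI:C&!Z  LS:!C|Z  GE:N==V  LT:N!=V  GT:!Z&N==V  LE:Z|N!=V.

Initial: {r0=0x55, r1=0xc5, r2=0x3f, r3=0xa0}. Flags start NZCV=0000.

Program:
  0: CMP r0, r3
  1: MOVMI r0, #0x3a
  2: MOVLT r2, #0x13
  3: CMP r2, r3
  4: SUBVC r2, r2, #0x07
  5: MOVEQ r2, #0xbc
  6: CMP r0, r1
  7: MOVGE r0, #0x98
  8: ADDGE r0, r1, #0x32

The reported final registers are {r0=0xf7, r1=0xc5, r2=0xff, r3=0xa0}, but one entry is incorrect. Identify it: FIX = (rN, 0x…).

FIX = (r2, 0x3f)

[0] flags=1001 → (cmp)
[1] flags=1001 MI?T → r0=0x3a
[2] flags=1001 LT?F → skip
[3] flags=1001 → (cmp)
[4] flags=1001 VC?F → skip
[5] flags=1001 EQ?F → skip
[6] flags=0000 → (cmp)
[7] flags=0000 GE?T → r0=0x98
[8] flags=0000 GE?T → r0=0xf7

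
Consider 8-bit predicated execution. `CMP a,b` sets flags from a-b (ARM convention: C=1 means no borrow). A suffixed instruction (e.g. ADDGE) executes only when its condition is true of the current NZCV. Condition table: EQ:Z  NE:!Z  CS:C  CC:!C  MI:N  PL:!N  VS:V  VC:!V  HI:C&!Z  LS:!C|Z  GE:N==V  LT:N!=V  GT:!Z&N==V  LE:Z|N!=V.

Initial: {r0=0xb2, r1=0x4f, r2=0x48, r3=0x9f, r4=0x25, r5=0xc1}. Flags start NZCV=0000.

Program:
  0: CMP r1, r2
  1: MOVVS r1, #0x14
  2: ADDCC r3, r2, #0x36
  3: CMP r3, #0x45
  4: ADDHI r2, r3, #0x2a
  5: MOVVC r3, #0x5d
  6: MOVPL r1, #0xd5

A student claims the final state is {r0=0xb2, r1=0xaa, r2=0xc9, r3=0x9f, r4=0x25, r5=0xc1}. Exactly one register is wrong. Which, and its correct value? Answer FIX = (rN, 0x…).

FIX = (r1, 0xd5)

[0] flags=0010 → (cmp)
[1] flags=0010 VS?F → skip
[2] flags=0010 CC?F → skip
[3] flags=0011 → (cmp)
[4] flags=0011 HI?T → r2=0xc9
[5] flags=0011 VC?F → skip
[6] flags=0011 PL?T → r1=0xd5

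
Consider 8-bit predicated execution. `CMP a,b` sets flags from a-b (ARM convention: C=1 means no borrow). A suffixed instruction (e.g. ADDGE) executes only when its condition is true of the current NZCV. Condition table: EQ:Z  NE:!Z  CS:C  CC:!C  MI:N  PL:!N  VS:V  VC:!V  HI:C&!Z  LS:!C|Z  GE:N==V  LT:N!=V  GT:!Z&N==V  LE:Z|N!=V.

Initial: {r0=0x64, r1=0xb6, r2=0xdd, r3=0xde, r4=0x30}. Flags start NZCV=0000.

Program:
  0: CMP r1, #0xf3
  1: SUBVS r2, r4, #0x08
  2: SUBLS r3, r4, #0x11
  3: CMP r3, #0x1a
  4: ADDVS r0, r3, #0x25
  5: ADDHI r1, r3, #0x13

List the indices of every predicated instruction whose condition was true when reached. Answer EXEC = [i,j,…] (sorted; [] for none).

EXEC = [2,5]

0: ✓ CMP  NZCV=1000
1: · SUBVS
2: ✓ SUBLS  r3←0x1f
3: ✓ CMP  NZCV=0010
4: · ADDVS
5: ✓ ADDHI  r1←0x32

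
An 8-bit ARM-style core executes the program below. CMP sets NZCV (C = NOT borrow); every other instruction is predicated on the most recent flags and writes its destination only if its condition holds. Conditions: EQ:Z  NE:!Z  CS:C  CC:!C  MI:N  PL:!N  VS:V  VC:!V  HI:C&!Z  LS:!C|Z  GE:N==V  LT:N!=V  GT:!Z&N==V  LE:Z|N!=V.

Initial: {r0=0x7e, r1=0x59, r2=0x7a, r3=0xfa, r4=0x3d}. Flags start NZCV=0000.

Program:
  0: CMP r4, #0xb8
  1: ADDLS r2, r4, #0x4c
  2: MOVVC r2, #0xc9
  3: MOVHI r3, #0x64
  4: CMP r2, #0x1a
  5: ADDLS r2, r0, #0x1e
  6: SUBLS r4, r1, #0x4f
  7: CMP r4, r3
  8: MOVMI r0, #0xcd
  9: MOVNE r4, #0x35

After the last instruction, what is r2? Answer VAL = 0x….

0: ✓ CMP  NZCV=1001
1: ✓ ADDLS  r2←0x89
2: · MOVVC
3: · MOVHI
4: ✓ CMP  NZCV=0011
5: · ADDLS
6: · SUBLS
7: ✓ CMP  NZCV=0000
8: · MOVMI
9: ✓ MOVNE  r4←0x35

VAL = 0x89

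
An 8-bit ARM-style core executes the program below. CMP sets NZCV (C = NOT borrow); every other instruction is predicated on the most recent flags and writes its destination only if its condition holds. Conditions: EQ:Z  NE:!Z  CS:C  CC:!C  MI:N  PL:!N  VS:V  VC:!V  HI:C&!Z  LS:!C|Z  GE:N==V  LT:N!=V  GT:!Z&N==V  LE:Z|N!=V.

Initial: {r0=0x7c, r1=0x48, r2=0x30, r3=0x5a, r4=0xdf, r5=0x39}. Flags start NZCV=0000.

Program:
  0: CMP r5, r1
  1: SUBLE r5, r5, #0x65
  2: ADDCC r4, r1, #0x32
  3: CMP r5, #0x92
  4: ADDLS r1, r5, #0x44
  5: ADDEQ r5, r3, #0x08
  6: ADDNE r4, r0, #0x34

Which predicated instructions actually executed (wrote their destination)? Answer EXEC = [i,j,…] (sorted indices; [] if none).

0: ✓ CMP  NZCV=1000
1: ✓ SUBLE  r5←0xd4
2: ✓ ADDCC  r4←0x7a
3: ✓ CMP  NZCV=0010
4: · ADDLS
5: · ADDEQ
6: ✓ ADDNE  r4←0xb0

EXEC = [1,2,6]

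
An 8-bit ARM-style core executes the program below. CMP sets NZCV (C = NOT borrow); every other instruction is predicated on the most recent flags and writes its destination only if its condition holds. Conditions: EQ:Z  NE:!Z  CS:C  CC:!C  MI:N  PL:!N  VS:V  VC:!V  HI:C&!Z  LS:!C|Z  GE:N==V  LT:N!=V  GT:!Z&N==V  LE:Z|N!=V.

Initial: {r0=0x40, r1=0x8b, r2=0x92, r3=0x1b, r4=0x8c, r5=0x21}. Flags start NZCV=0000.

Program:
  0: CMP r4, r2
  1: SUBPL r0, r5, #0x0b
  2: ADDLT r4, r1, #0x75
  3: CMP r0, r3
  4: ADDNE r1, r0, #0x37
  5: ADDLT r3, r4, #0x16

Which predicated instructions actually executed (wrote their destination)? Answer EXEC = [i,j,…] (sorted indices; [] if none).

EXEC = [2,4]

0: ✓ CMP  NZCV=1000
1: · SUBPL
2: ✓ ADDLT  r4←0x00
3: ✓ CMP  NZCV=0010
4: ✓ ADDNE  r1←0x77
5: · ADDLT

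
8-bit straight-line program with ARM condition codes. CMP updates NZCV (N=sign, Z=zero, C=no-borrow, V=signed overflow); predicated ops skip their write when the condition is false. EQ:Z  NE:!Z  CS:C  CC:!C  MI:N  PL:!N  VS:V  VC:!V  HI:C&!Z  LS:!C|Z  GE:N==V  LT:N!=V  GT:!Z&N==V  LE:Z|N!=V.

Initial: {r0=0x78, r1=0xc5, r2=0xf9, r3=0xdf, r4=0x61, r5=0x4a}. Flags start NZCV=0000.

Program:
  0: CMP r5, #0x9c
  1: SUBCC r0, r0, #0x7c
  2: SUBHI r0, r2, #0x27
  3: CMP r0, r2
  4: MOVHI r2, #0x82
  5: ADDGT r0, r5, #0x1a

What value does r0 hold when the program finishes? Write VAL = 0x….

[0] flags=1001 → (cmp)
[1] flags=1001 CC?T → r0=0xfc
[2] flags=1001 HI?F → skip
[3] flags=0010 → (cmp)
[4] flags=0010 HI?T → r2=0x82
[5] flags=0010 GT?T → r0=0x64

VAL = 0x64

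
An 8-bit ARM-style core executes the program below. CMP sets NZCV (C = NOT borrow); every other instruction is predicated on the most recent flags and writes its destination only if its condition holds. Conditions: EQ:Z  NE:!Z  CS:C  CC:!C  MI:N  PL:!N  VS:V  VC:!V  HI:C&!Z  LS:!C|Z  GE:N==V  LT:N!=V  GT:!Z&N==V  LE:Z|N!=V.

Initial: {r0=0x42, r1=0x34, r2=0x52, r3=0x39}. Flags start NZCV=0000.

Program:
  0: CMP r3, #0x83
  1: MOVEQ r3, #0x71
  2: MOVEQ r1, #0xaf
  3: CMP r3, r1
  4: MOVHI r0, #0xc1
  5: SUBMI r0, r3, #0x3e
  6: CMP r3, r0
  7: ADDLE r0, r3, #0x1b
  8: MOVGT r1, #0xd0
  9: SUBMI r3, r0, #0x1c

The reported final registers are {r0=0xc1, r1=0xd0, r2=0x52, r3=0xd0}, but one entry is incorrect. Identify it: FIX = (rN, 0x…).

FIX = (r3, 0x39)

0: ✓ CMP  NZCV=1001
1: · MOVEQ
2: · MOVEQ
3: ✓ CMP  NZCV=0010
4: ✓ MOVHI  r0←0xc1
5: · SUBMI
6: ✓ CMP  NZCV=0000
7: · ADDLE
8: ✓ MOVGT  r1←0xd0
9: · SUBMI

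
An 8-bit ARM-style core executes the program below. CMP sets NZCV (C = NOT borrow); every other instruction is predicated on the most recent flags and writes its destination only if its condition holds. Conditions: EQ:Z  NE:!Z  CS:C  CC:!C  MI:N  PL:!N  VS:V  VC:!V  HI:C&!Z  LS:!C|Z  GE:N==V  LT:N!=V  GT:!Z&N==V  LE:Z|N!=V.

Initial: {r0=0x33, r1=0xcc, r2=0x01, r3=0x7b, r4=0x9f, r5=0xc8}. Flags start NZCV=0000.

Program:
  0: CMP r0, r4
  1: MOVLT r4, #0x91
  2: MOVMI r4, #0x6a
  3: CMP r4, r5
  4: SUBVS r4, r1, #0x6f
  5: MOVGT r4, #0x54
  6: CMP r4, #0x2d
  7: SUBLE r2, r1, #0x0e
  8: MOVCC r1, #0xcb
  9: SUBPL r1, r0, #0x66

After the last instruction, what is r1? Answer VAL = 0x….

[0] flags=1001 → (cmp)
[1] flags=1001 LT?F → skip
[2] flags=1001 MI?T → r4=0x6a
[3] flags=1001 → (cmp)
[4] flags=1001 VS?T → r4=0x5d
[5] flags=1001 GT?T → r4=0x54
[6] flags=0010 → (cmp)
[7] flags=0010 LE?F → skip
[8] flags=0010 CC?F → skip
[9] flags=0010 PL?T → r1=0xcd

VAL = 0xcd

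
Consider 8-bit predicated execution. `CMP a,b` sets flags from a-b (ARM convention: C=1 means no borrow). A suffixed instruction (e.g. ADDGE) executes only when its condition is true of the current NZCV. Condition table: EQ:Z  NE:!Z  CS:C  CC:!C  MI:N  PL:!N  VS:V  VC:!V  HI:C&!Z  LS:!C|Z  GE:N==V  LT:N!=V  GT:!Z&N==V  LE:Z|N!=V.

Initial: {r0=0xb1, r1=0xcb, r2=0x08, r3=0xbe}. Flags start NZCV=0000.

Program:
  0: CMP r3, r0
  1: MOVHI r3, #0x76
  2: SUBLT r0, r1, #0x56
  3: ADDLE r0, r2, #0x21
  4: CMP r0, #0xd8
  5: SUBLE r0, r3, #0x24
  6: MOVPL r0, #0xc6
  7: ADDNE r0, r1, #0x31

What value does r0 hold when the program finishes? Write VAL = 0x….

VAL = 0xfc

[0] flags=0010 → (cmp)
[1] flags=0010 HI?T → r3=0x76
[2] flags=0010 LT?F → skip
[3] flags=0010 LE?F → skip
[4] flags=1000 → (cmp)
[5] flags=1000 LE?T → r0=0x52
[6] flags=1000 PL?F → skip
[7] flags=1000 NE?T → r0=0xfc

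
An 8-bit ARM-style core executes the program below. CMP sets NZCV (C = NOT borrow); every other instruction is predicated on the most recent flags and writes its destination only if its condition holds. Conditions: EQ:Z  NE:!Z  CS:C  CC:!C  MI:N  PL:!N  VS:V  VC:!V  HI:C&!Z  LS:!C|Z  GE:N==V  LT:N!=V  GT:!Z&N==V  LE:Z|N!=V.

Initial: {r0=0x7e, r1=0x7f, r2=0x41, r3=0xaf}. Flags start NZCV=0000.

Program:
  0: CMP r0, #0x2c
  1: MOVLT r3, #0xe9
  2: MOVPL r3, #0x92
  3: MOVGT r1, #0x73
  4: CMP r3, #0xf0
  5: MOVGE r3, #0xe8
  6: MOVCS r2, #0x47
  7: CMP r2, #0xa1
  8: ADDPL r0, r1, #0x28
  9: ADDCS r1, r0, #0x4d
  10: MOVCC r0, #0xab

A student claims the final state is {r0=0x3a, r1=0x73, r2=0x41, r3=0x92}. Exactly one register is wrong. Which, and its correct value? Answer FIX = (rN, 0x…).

FIX = (r0, 0xab)

0: ✓ CMP  NZCV=0010
1: · MOVLT
2: ✓ MOVPL  r3←0x92
3: ✓ MOVGT  r1←0x73
4: ✓ CMP  NZCV=1000
5: · MOVGE
6: · MOVCS
7: ✓ CMP  NZCV=1001
8: · ADDPL
9: · ADDCS
10: ✓ MOVCC  r0←0xab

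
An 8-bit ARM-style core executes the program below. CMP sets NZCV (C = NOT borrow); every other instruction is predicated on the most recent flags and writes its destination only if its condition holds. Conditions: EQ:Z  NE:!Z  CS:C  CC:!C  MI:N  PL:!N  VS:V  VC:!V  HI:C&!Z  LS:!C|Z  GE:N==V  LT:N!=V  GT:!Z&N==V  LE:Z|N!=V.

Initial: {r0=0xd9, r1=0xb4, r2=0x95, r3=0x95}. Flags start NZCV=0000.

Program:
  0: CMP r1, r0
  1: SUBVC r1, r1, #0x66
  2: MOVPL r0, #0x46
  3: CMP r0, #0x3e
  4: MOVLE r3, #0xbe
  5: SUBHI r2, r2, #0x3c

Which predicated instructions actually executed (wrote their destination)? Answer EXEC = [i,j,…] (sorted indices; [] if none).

[0] flags=1000 → (cmp)
[1] flags=1000 VC?T → r1=0x4e
[2] flags=1000 PL?F → skip
[3] flags=1010 → (cmp)
[4] flags=1010 LE?T → r3=0xbe
[5] flags=1010 HI?T → r2=0x59

EXEC = [1,4,5]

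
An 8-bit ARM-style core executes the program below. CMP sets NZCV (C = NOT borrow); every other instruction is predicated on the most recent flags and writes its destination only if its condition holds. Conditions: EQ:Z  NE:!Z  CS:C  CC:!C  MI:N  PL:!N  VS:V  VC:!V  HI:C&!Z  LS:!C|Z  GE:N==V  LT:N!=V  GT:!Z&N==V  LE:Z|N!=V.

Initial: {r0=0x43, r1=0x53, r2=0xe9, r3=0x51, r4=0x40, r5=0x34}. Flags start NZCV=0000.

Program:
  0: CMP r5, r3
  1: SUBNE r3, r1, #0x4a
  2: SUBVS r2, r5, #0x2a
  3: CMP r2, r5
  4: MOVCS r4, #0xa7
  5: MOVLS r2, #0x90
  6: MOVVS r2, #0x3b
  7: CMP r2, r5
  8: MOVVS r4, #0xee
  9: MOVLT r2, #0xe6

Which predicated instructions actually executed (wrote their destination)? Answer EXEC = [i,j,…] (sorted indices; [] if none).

EXEC = [1,4,9]

[0] flags=1000 → (cmp)
[1] flags=1000 NE?T → r3=0x09
[2] flags=1000 VS?F → skip
[3] flags=1010 → (cmp)
[4] flags=1010 CS?T → r4=0xa7
[5] flags=1010 LS?F → skip
[6] flags=1010 VS?F → skip
[7] flags=1010 → (cmp)
[8] flags=1010 VS?F → skip
[9] flags=1010 LT?T → r2=0xe6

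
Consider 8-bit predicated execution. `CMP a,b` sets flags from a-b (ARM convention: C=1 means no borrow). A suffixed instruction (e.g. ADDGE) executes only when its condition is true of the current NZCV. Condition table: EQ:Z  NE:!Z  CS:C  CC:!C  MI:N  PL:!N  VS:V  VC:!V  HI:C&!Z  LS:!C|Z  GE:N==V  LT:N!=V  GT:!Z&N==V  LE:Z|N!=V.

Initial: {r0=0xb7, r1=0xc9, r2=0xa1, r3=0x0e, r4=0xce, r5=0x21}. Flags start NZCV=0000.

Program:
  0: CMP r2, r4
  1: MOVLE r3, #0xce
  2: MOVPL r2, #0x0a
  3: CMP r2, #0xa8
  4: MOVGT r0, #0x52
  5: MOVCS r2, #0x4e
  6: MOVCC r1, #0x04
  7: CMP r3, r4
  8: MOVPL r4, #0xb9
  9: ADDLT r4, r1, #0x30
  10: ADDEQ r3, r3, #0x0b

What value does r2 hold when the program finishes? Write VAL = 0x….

0: ✓ CMP  NZCV=1000
1: ✓ MOVLE  r3←0xce
2: · MOVPL
3: ✓ CMP  NZCV=1000
4: · MOVGT
5: · MOVCS
6: ✓ MOVCC  r1←0x04
7: ✓ CMP  NZCV=0110
8: ✓ MOVPL  r4←0xb9
9: · ADDLT
10: ✓ ADDEQ  r3←0xd9

VAL = 0xa1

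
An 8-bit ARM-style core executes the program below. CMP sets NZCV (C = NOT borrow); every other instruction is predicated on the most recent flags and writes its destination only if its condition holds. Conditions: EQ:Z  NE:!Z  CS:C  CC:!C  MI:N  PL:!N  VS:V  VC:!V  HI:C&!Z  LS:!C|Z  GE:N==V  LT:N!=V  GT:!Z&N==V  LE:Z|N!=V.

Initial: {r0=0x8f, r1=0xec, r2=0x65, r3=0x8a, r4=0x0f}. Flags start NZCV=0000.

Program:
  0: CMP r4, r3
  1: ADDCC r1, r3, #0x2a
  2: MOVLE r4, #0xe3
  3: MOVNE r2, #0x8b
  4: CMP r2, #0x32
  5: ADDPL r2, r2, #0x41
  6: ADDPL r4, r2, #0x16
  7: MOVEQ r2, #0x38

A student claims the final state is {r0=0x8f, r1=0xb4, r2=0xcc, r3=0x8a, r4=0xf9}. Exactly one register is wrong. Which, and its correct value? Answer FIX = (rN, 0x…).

0: ✓ CMP  NZCV=1001
1: ✓ ADDCC  r1←0xb4
2: · MOVLE
3: ✓ MOVNE  r2←0x8b
4: ✓ CMP  NZCV=0011
5: ✓ ADDPL  r2←0xcc
6: ✓ ADDPL  r4←0xe2
7: · MOVEQ

FIX = (r4, 0xe2)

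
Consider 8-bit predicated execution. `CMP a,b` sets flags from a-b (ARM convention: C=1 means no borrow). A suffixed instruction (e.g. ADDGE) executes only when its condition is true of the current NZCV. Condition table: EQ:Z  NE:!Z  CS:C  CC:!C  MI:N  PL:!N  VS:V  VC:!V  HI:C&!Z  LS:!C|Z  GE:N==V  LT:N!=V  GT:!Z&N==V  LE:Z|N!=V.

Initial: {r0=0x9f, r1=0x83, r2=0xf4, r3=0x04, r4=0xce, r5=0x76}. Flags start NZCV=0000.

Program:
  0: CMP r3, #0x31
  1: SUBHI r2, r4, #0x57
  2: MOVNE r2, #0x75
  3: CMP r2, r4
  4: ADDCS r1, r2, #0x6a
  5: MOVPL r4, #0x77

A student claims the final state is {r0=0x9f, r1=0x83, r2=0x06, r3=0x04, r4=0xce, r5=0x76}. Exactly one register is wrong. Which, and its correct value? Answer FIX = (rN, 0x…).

0: ✓ CMP  NZCV=1000
1: · SUBHI
2: ✓ MOVNE  r2←0x75
3: ✓ CMP  NZCV=1001
4: · ADDCS
5: · MOVPL

FIX = (r2, 0x75)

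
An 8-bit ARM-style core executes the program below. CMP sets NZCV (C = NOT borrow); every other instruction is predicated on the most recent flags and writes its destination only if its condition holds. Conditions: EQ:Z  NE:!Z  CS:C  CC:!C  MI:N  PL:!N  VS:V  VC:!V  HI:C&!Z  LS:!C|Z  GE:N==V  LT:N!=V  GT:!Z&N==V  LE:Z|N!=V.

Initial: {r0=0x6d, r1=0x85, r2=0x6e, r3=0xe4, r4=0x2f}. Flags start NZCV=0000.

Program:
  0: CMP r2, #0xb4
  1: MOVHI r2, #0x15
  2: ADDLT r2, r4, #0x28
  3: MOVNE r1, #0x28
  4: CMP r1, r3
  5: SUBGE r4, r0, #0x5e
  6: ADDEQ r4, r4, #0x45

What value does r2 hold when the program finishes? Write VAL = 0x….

0: ✓ CMP  NZCV=1001
1: · MOVHI
2: · ADDLT
3: ✓ MOVNE  r1←0x28
4: ✓ CMP  NZCV=0000
5: ✓ SUBGE  r4←0x0f
6: · ADDEQ

VAL = 0x6e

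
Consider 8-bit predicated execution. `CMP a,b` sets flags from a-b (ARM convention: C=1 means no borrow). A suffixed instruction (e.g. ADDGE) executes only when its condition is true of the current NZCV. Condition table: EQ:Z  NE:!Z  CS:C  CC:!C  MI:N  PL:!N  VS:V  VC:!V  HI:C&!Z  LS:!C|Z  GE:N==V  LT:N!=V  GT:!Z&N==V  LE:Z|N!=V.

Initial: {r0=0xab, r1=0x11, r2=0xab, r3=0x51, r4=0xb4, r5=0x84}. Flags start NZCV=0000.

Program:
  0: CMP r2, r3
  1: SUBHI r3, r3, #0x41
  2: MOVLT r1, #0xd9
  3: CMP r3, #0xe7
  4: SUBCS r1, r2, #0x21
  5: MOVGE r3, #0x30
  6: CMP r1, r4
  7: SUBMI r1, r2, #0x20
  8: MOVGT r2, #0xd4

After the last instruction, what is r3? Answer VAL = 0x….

VAL = 0x30

[0] flags=0011 → (cmp)
[1] flags=0011 HI?T → r3=0x10
[2] flags=0011 LT?T → r1=0xd9
[3] flags=0000 → (cmp)
[4] flags=0000 CS?F → skip
[5] flags=0000 GE?T → r3=0x30
[6] flags=0010 → (cmp)
[7] flags=0010 MI?F → skip
[8] flags=0010 GT?T → r2=0xd4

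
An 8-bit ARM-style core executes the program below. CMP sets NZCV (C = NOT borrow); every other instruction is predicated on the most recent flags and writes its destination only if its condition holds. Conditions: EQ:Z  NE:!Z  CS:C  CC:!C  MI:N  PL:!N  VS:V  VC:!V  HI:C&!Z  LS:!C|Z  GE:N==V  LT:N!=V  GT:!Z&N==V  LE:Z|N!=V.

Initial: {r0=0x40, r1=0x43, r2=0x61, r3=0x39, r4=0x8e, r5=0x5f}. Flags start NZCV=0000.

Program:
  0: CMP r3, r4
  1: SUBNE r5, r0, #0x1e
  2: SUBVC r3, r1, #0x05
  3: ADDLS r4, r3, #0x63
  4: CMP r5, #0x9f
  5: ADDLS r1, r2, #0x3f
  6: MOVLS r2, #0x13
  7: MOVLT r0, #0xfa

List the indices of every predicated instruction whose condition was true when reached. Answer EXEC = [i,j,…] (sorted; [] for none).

0: ✓ CMP  NZCV=1001
1: ✓ SUBNE  r5←0x22
2: · SUBVC
3: ✓ ADDLS  r4←0x9c
4: ✓ CMP  NZCV=1001
5: ✓ ADDLS  r1←0xa0
6: ✓ MOVLS  r2←0x13
7: · MOVLT

EXEC = [1,3,5,6]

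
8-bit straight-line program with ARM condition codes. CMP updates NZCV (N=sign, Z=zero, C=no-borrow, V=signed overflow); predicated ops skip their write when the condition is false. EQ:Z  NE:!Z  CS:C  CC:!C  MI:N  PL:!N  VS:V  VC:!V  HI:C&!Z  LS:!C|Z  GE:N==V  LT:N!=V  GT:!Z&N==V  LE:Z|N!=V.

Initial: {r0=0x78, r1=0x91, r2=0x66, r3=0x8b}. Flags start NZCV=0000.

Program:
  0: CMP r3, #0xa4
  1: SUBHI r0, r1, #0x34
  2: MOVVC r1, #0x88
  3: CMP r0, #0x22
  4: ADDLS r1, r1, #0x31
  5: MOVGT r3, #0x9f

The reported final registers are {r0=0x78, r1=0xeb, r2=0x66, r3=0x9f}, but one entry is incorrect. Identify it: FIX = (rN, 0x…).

FIX = (r1, 0x88)

[0] flags=1000 → (cmp)
[1] flags=1000 HI?F → skip
[2] flags=1000 VC?T → r1=0x88
[3] flags=0010 → (cmp)
[4] flags=0010 LS?F → skip
[5] flags=0010 GT?T → r3=0x9f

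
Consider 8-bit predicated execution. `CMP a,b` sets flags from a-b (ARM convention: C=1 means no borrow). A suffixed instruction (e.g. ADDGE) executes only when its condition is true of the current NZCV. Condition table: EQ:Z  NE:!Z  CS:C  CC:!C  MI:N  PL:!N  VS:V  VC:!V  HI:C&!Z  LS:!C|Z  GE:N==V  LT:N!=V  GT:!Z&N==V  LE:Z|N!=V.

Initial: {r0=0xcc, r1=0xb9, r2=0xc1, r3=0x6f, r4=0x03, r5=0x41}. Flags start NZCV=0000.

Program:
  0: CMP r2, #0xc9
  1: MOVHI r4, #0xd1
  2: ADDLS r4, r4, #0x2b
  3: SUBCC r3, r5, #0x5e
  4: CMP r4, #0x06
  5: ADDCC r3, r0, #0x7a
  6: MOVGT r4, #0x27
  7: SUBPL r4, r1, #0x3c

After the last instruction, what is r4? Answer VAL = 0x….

VAL = 0x7d

[0] flags=1000 → (cmp)
[1] flags=1000 HI?F → skip
[2] flags=1000 LS?T → r4=0x2e
[3] flags=1000 CC?T → r3=0xe3
[4] flags=0010 → (cmp)
[5] flags=0010 CC?F → skip
[6] flags=0010 GT?T → r4=0x27
[7] flags=0010 PL?T → r4=0x7d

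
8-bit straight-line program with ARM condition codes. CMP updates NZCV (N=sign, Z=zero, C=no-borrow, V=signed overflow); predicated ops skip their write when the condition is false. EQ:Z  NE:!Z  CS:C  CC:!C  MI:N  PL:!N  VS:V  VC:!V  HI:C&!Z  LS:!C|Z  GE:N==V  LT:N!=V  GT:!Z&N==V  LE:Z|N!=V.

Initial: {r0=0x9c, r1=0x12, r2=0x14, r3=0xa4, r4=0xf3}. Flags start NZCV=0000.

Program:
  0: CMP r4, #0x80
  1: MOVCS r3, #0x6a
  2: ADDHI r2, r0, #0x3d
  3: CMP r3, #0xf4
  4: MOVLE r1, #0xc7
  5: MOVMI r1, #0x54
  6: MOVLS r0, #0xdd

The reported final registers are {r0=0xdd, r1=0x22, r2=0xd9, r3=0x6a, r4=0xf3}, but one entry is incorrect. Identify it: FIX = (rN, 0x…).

0: ✓ CMP  NZCV=0010
1: ✓ MOVCS  r3←0x6a
2: ✓ ADDHI  r2←0xd9
3: ✓ CMP  NZCV=0000
4: · MOVLE
5: · MOVMI
6: ✓ MOVLS  r0←0xdd

FIX = (r1, 0x12)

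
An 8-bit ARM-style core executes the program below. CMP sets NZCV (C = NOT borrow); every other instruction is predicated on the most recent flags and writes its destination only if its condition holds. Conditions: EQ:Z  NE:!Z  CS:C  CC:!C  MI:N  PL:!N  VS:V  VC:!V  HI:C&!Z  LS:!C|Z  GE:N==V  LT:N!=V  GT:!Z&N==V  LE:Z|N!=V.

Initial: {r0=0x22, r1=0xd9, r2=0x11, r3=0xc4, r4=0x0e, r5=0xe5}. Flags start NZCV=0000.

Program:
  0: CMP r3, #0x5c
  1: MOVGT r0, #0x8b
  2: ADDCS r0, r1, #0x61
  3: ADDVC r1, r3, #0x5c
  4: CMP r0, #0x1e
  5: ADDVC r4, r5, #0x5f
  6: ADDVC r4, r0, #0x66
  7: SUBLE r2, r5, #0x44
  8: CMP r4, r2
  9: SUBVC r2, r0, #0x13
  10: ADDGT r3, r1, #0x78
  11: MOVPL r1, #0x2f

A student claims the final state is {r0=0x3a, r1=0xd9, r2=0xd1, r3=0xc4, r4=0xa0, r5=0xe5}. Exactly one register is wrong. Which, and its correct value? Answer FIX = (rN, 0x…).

0: ✓ CMP  NZCV=0011
1: · MOVGT
2: ✓ ADDCS  r0←0x3a
3: · ADDVC
4: ✓ CMP  NZCV=0010
5: ✓ ADDVC  r4←0x44
6: ✓ ADDVC  r4←0xa0
7: · SUBLE
8: ✓ CMP  NZCV=1010
9: ✓ SUBVC  r2←0x27
10: · ADDGT
11: · MOVPL

FIX = (r2, 0x27)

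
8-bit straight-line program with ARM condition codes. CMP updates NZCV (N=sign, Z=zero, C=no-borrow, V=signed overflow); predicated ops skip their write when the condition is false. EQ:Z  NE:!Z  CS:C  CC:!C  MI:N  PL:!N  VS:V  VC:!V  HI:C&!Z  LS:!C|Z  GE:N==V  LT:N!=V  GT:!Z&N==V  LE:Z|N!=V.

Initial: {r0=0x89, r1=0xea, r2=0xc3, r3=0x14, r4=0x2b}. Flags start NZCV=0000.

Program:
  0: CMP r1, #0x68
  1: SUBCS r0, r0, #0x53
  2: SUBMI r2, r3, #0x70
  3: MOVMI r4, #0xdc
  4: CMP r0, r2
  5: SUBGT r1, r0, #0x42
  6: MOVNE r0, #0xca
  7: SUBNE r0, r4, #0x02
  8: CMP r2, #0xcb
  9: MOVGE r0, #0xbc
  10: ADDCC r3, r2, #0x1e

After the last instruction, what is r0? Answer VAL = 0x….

0: ✓ CMP  NZCV=1010
1: ✓ SUBCS  r0←0x36
2: ✓ SUBMI  r2←0xa4
3: ✓ MOVMI  r4←0xdc
4: ✓ CMP  NZCV=1001
5: ✓ SUBGT  r1←0xf4
6: ✓ MOVNE  r0←0xca
7: ✓ SUBNE  r0←0xda
8: ✓ CMP  NZCV=1000
9: · MOVGE
10: ✓ ADDCC  r3←0xc2

VAL = 0xda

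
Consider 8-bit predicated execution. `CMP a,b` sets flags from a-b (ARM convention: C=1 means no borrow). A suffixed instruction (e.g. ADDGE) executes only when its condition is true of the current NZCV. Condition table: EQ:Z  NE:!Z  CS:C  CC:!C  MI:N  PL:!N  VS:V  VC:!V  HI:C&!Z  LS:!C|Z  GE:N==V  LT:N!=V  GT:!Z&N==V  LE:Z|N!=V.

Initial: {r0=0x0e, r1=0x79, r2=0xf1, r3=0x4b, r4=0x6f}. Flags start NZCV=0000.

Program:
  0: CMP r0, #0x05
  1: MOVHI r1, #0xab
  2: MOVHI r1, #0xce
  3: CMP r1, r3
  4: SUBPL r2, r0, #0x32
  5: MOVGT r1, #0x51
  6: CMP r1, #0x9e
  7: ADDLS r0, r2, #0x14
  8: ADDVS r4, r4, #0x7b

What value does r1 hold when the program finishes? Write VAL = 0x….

0: ✓ CMP  NZCV=0010
1: ✓ MOVHI  r1←0xab
2: ✓ MOVHI  r1←0xce
3: ✓ CMP  NZCV=1010
4: · SUBPL
5: · MOVGT
6: ✓ CMP  NZCV=0010
7: · ADDLS
8: · ADDVS

VAL = 0xce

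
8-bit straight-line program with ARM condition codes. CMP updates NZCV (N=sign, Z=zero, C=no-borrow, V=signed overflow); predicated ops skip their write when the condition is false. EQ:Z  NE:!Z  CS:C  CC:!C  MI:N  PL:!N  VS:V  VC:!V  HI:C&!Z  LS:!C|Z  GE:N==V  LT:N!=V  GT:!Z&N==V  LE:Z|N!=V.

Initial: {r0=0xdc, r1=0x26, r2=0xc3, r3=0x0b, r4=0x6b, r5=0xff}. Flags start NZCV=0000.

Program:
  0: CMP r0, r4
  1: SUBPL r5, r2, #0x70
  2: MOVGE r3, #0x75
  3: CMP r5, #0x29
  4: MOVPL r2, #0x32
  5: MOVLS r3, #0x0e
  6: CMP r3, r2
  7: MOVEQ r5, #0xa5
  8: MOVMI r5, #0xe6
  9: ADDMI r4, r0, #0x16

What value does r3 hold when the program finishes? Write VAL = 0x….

[0] flags=0011 → (cmp)
[1] flags=0011 PL?T → r5=0x53
[2] flags=0011 GE?F → skip
[3] flags=0010 → (cmp)
[4] flags=0010 PL?T → r2=0x32
[5] flags=0010 LS?F → skip
[6] flags=1000 → (cmp)
[7] flags=1000 EQ?F → skip
[8] flags=1000 MI?T → r5=0xe6
[9] flags=1000 MI?T → r4=0xf2

VAL = 0x0b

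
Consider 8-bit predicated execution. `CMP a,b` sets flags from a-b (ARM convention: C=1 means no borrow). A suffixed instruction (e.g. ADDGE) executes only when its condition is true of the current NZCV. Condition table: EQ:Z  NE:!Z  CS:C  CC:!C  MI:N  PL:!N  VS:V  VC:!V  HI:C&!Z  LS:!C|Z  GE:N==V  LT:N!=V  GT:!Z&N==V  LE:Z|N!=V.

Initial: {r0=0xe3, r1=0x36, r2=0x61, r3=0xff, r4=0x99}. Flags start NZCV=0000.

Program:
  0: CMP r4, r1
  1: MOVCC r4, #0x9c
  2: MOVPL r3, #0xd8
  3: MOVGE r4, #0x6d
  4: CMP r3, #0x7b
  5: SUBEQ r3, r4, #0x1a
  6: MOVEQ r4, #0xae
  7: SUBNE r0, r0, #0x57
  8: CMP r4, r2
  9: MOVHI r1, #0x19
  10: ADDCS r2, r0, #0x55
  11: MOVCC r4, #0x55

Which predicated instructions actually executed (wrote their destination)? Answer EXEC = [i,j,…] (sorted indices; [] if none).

[0] flags=0011 → (cmp)
[1] flags=0011 CC?F → skip
[2] flags=0011 PL?T → r3=0xd8
[3] flags=0011 GE?F → skip
[4] flags=0011 → (cmp)
[5] flags=0011 EQ?F → skip
[6] flags=0011 EQ?F → skip
[7] flags=0011 NE?T → r0=0x8c
[8] flags=0011 → (cmp)
[9] flags=0011 HI?T → r1=0x19
[10] flags=0011 CS?T → r2=0xe1
[11] flags=0011 CC?F → skip

EXEC = [2,7,9,10]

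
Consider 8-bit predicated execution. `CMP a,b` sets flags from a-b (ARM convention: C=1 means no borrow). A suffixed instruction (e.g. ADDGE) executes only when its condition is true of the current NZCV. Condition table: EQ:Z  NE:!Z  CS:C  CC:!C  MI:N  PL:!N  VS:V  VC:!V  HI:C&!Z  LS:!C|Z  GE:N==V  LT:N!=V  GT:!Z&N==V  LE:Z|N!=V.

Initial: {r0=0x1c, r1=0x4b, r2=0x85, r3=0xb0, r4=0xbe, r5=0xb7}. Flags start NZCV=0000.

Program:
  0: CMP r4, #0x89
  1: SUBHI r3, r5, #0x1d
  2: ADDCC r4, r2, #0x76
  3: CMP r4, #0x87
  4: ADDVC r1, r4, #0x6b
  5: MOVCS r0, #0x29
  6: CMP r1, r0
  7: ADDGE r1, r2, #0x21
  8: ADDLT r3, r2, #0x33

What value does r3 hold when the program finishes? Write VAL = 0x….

[0] flags=0010 → (cmp)
[1] flags=0010 HI?T → r3=0x9a
[2] flags=0010 CC?F → skip
[3] flags=0010 → (cmp)
[4] flags=0010 VC?T → r1=0x29
[5] flags=0010 CS?T → r0=0x29
[6] flags=0110 → (cmp)
[7] flags=0110 GE?T → r1=0xa6
[8] flags=0110 LT?F → skip

VAL = 0x9a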